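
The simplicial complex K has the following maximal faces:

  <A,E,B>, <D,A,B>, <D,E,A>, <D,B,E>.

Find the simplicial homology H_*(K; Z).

H_0 ≅ Z,  H_1 = 0,  H_2 ≅ Z.

Fix the vertex order A < B < D < E and write every simplex with vertices in increasing order. Then dim K = 2 and the simplices of K are:

  0-simplices (4): A, B, D, E
  1-simplices (6): AB, AD, AE, BD, BE, DE
  2-simplices (4): ABD, ABE, ADE, BDE

Hence C_0 ≅ Z^4, C_1 ≅ Z^6, C_2 ≅ Z^4.

Boundary ∂_1: C_1 → C_0 maps an edge to its endpoints' difference, ∂[p,q] = q − p. For instance
  ∂DE = E − D.
This gives a 4×6 integer matrix of rank 3; reducing to Smith normal form yields diagonal entries (1,1,1).

Boundary ∂_2: C_2 → C_1 maps a triangle to the signed sum of its edges. For instance
  ∂ADE = DE − AE + AD,
  ∂BDE = DE − BE + BD.
The 6×4 boundary matrix has rank 3 and Smith normal form diag(1,1,1).

Now H_k = ker ∂_k / im ∂_{k+1}, so:

  H_0: rank C_0 − rank ∂_1 = 4 − 3 = 1, and the invariant factors of ∂_1 are all 1, so H_0 ≅ Z.
  H_1: rank ker ∂_1 − rank ∂_2 = (6 − 3) − 3 = 0, and the invariant factors of ∂_2 are all 1, so H_1 ≅ 0.
  H_2: rank ker ∂_2 − rank ∂_3 = (4 − 3) − 0 = 1, and there is no ∂_3, so H_2 ≅ Z.

(K is a triangulation of the 2-sphere S^2.)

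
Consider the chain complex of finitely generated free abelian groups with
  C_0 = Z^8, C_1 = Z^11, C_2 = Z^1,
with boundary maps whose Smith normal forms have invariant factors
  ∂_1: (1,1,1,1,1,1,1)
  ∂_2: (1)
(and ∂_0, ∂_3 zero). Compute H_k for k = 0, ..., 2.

H_0 ≅ Z,  H_1 ≅ Z^3,  H_2 = 0.

H_0: b_0 = 8 − 0 − 7 = 1; torsion from ∂_1 factors > 1: none. So H_0 ≅ Z.
H_1: b_1 = 11 − 7 − 1 = 3; torsion from ∂_2 factors > 1: none. So H_1 ≅ Z^3.
H_2: b_2 = 1 − 1 − 0 = 0; torsion from ∂_3 factors > 1: none. So H_2 ≅ 0.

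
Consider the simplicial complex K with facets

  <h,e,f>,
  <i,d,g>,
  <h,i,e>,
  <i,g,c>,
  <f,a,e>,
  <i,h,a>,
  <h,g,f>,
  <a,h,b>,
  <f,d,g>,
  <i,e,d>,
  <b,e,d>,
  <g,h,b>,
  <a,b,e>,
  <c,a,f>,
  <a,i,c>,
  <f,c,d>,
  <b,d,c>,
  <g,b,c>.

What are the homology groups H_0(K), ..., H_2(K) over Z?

H_0 ≅ Z,  H_1 ≅ Z × Z/2,  H_2 = 0.

K has 9 vertices, 27 edges, 18 triangles.
rank ∂_0 = 0, rank ∂_1 = 8 ⇒ b_0 = 9 − 0 − 8 = 1; all invariant factors of ∂_1 are 1 so no torsion. So H_0 ≅ Z.
rank ∂_1 = 8, rank ∂_2 = 18 ⇒ b_1 = 27 − 8 − 18 = 1; ∂_2 has invariant factor(s) [2] giving torsion. So H_1 ≅ Z × Z/2.
rank ∂_2 = 18, rank ∂_3 = 0 ⇒ b_2 = 18 − 18 − 0 = 0. So H_2 ≅ 0.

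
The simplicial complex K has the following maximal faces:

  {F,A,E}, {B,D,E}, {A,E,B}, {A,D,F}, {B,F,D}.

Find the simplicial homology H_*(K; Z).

H_0 ≅ Z,  H_1 ≅ Z,  H_2 = 0.

Order the vertices as A < B < D < E < F. Listing each simplex with vertices in this order, K has dimension 2 with simplices:

  0-simplices (5): A, B, D, E, F
  1-simplices (10): AB, AD, AE, AF, BD, BE, BF, DE, DF, EF
  2-simplices (5): ABE, ADF, AEF, BDE, BDF

Hence C_0 ≅ Z^5, C_1 ≅ Z^10, C_2 ≅ Z^5.

The boundary map ∂_1: C_1 → C_0 sends each edge [p,q] (with p < q) to q − p. For instance
  ∂AE = E − A.
The 5×10 boundary matrix has rank 4 and Smith normal form diag(1,1,1,1).

Boundary ∂_2: C_2 → C_1 sends each 2-simplex [p,q,r] to [q,r] − [p,r] + [p,q]. For instance
  ∂AEF = EF − AF + AE,
  ∂ADF = DF − AF + AD.
The resulting 10×5 matrix has rank 5, and its Smith normal form has invariant factors (1,1,1,1,1).

Reading off H_k = ker ∂_k / im ∂_{k+1}:

  H_0: rank C_0 − rank ∂_1 = 5 − 4 = 1, and the invariant factors of ∂_1 are all 1, so H_0 ≅ Z.
  H_1: rank ker ∂_1 − rank ∂_2 = (10 − 4) − 5 = 1, and the invariant factors of ∂_2 are all 1, so H_1 ≅ Z.
  H_2: rank ker ∂_2 − rank ∂_3 = (5 − 5) − 0 = 0, and there is no ∂_3, so H_2 ≅ 0.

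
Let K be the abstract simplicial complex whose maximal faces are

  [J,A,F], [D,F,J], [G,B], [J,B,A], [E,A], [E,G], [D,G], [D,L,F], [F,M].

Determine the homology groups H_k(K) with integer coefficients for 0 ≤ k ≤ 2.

Take the total order A < B < D < E < F < G < J < L < M on the vertex set. Then K (dimension 2) consists of the simplices:

  0-simplices (9): A, B, D, E, F, G, J, L, M
  1-simplices (14): AB, AE, AF, AJ, BG, BJ, DF, DG, DJ, DL, EG, FJ, FL, FM
  2-simplices (4): ABJ, AFJ, DFJ, DFL

Hence C_0 ≅ Z^9, C_1 ≅ Z^14, C_2 ≅ Z^4.

∂_1: C_1 → C_0 maps an edge to its endpoints' difference, ∂[p,q] = q − p. For instance
  ∂EG = G − E.
The 9×14 boundary matrix has rank 8 and Smith normal form diag(1,1,1,1,1,1,1,1).

Boundary ∂_2: C_2 → C_1 acts by ∂[p,q,r] = [q,r] − [p,r] + [p,q]. For instance
  ∂DFJ = FJ − DJ + DF,
  ∂DFL = FL − DL + DF.
This gives a 14×4 integer matrix of rank 4; reducing to Smith normal form yields diagonal entries (1,1,1,1).

Computing H_k = (kernel of ∂_k) / (image of ∂_{k+1}):

  H_0: rank C_0 − rank ∂_1 = 9 − 8 = 1, and the invariant factors of ∂_1 are all 1, so H_0 ≅ Z.
  H_1: rank ker ∂_1 − rank ∂_2 = (14 − 8) − 4 = 2, and the invariant factors of ∂_2 are all 1, so H_1 ≅ Z^2.
  H_2: rank ker ∂_2 − rank ∂_3 = (4 − 4) − 0 = 0, and there is no ∂_3, so H_2 ≅ 0.

As a check, the Euler characteristic is 9 − 14 + 4 = -1, which agrees with 1 − 2 + 0 = -1.

H_0 ≅ Z,  H_1 ≅ Z^2,  H_2 = 0.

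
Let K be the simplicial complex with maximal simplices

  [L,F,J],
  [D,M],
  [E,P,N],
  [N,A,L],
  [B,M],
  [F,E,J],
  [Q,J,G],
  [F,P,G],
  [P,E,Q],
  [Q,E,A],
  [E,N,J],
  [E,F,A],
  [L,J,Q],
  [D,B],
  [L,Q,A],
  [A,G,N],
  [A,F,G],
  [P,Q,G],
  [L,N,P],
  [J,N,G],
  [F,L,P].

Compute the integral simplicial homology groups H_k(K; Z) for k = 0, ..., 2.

H_0 = Z^2,  H_1 = Z^3,  H_2 = Z.

We work with the vertex ordering A < B < D < E < F < G < J < L < M < N < P < Q. The simplices of K, each written with vertices in increasing order, are:

  0-simplices (12): A, B, D, E, F, G, J, L, M, N, P, Q
  1-simplices (30): AE, AF, AG, AL, AN, AQ, BD, BM, DM, EF, EJ, EN, EP, EQ, FG, FJ, FL, FP, GJ, GN, GP, GQ, JL, JN, JQ, LN, LP, LQ, NP, PQ
  2-simplices (18): AEF, AEQ, AFG, AGN, ALN, ALQ, EFJ, EJN, ENP, EPQ, FGP, FJL, FLP, GJN, GJQ, GPQ, JLQ, LNP

so the chain groups are C_0 ≅ Z^12, C_1 ≅ Z^30, C_2 ≅ Z^18.

∂_1: C_1 → C_0 sends each edge [p,q] (with p < q) to q − p. For instance
  ∂EF = F − E.
This gives a 12×30 integer matrix of rank 10; reducing to Smith normal form yields diagonal entries (1,1,1,1,1,1,1,1,1,1).

The boundary map ∂_2: C_2 → C_1 sends each 2-simplex [p,q,r] to [q,r] − [p,r] + [p,q]. For instance
  ∂FJL = JL − FL + FJ,
  ∂ALN = LN − AN + AL.
The 30×18 boundary matrix has rank 17 and Smith normal form diag(1,1,1,1,1,1,1,1,1,1,1,1,1,1,1,1,1).

Reading off H_k = ker ∂_k / im ∂_{k+1}:

  H_0: rank C_0 − rank ∂_1 = 12 − 10 = 2, and the invariant factors of ∂_1 are all 1, so H_0 = Z^2.
  H_1: rank ker ∂_1 − rank ∂_2 = (30 − 10) − 17 = 3, and the invariant factors of ∂_2 are all 1, so H_1 = Z^3.
  H_2: rank ker ∂_2 − rank ∂_3 = (18 − 17) − 0 = 1, and there is no ∂_3, so H_2 = Z.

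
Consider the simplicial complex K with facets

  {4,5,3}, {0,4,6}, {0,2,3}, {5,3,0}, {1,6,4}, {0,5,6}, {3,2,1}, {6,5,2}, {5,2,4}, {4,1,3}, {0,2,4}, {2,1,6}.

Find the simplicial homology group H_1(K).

H_1 ≅ Z/2.

Order the vertices as 0 < 1 < 2 < 3 < 4 < 5 < 6. Listing each simplex with vertices in this order, K has dimension 2 with simplices:

  0-simplices (7): [0], [1], [2], [3], [4], [5], [6]
  1-simplices (18): [0,2], [0,3], [0,4], [0,5], [0,6], [1,2], [1,3], [1,4], [1,6], [2,3], [2,4], [2,5], [2,6], [3,4], [3,5], [4,5], [4,6], [5,6]
  2-simplices (12): [0,2,3], [0,2,4], [0,3,5], [0,4,6], [0,5,6], [1,2,3], [1,2,6], [1,3,4], [1,4,6], [2,4,5], [2,5,6], [3,4,5]

giving chain groups C_0 ≅ Z^7, C_1 ≅ Z^18, C_2 ≅ Z^12.

∂_1: C_1 → C_0 sends each edge [p,q] (with p < q) to q − p.
As a 7×18 matrix over Z this has rank 6, with invariant factors (1,1,1,1,1,1).

∂_2: C_2 → C_1 maps a triangle to the signed sum of its edges. For instance
  ∂[1,4,6] = [4,6] − [1,6] + [1,4],
  ∂[1,2,3] = [2,3] − [1,3] + [1,2].
As a 18×12 matrix over Z this has rank 12, with invariant factors (1,1,1,1,1,1,1,1,1,1,1,2).

Now H_k = ker ∂_k / im ∂_{k+1}, so:

  H_1: rank ker ∂_1 − rank ∂_2 = (18 − 6) − 12 = 0, and ∂_2 has invariant factor 2 > 1, so H_1 = Z/2.

(K is a triangulation of the real projective plane RP^2.)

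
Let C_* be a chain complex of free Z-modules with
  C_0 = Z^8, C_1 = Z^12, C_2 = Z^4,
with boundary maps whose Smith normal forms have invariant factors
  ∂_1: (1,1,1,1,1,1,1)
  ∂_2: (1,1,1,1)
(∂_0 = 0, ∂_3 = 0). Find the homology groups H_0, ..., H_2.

H_0: b_0 = 8 − 0 − 7 = 1; torsion from ∂_1 factors > 1: none. So H_0 = Z.
H_1: b_1 = 12 − 7 − 4 = 1; torsion from ∂_2 factors > 1: none. So H_1 = Z.
H_2: b_2 = 4 − 4 − 0 = 0; torsion from ∂_3 factors > 1: none. So H_2 = 0.

H_0 = Z,  H_1 = Z,  H_2 = 0.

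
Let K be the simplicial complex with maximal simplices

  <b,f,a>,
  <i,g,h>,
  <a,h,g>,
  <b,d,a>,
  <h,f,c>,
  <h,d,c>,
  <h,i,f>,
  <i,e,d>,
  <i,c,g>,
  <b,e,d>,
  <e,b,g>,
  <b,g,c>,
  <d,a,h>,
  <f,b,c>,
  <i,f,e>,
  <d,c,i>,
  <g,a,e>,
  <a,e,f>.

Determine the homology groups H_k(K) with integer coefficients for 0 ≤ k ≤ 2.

H_0 = Z,  H_1 = Z ⊕ Z_2,  H_2 = 0.

We work with the vertex ordering a < b < c < d < e < f < g < h < i. The simplices of K, each written with vertices in increasing order, are:

  0-simplices (9): a, b, c, d, e, f, g, h, i
  1-simplices (27): ab, ad, ae, af, ag, ah, bc, bd, be, bf, bg, cd, cf, cg, ch, ci, de, dh, di, ef, eg, ei, fh, fi, gh, gi, hi
  2-simplices (18): abd, abf, adh, aef, aeg, agh, bcf, bcg, bde, beg, cdh, cdi, cfh, cgi, dei, efi, fhi, ghi

Hence C_0 ≅ Z^9, C_1 ≅ Z^27, C_2 ≅ Z^18.

Boundary ∂_1: C_1 → C_0 sends each edge [p,q] (with p < q) to q − p. For instance
  ∂cd = d − c.
The resulting 9×27 matrix has rank 8, and its Smith normal form has invariant factors (1,1,1,1,1,1,1,1).

∂_2: C_2 → C_1 acts by ∂[p,q,r] = [q,r] − [p,r] + [p,q]. For instance
  ∂bcg = cg − bg + bc,
  ∂ghi = hi − gi + gh.
This gives a 27×18 integer matrix of rank 18; reducing to Smith normal form yields diagonal entries (1,1,1,1,1,1,1,1,1,1,1,1,1,1,1,1,1,2).

Now H_k = ker ∂_k / im ∂_{k+1}, so:

  H_0: rank C_0 − rank ∂_1 = 9 − 8 = 1, and the invariant factors of ∂_1 are all 1, so H_0 ≅ Z.
  H_1: rank ker ∂_1 − rank ∂_2 = (27 − 8) − 18 = 1, and ∂_2 has invariant factor 2 > 1, so H_1 ≅ Z ⊕ Z_2.
  H_2: rank ker ∂_2 − rank ∂_3 = (18 − 18) − 0 = 0, and there is no ∂_3, so H_2 ≅ 0.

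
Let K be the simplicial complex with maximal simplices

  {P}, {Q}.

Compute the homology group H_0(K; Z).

Order the vertices as P < Q. Listing each simplex with vertices in this order, K has dimension 0 with simplices:

  0-simplices (2): P, Q

so the chain groups are C_0 ≅ Z^2.

From H_k ≅ ker(∂_k) / im(∂_{k+1}) we obtain:

  H_0: rank C_0 − rank ∂_1 = 2 − 0 = 2, and there is no ∂_1, so H_0 = Z^2.

(K is a triangulation of a set of 2 points.)

H_0 ≅ Z^2.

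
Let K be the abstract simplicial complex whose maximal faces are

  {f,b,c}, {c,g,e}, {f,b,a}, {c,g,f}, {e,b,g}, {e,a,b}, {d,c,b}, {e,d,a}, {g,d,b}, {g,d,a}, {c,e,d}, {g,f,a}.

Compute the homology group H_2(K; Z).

K has 7 vertices, 18 edges, 12 triangles.
rank ∂_2 = 12, rank ∂_3 = 0 ⇒ b_2 = 12 − 12 − 0 = 0. So H_2 ≅ 0.

H_2 = 0.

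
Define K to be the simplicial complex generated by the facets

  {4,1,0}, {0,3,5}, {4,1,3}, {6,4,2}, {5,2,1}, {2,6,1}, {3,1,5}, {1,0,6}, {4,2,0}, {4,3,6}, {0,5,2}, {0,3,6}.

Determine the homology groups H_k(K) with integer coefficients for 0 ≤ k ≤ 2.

Take the total order 0 < 1 < 2 < 3 < 4 < 5 < 6 on the vertex set. Then K (dimension 2) consists of the simplices:

  0-simplices (7): [0], [1], [2], [3], [4], [5], [6]
  1-simplices (18): [0,1], [0,2], [0,3], [0,4], [0,5], [0,6], [1,2], [1,3], [1,4], [1,5], [1,6], [2,4], [2,5], [2,6], [3,4], [3,5], [3,6], [4,6]
  2-simplices (12): [0,1,4], [0,1,6], [0,2,4], [0,2,5], [0,3,5], [0,3,6], [1,2,5], [1,2,6], [1,3,4], [1,3,5], [2,4,6], [3,4,6]

giving chain groups C_0 ≅ Z^7, C_1 ≅ Z^18, C_2 ≅ Z^12.

Boundary ∂_1: C_1 → C_0 maps an edge to its endpoints' difference, ∂[p,q] = q − p. For instance
  ∂[1,2] = [2] − [1].
As a 7×18 matrix over Z this has rank 6, with invariant factors (1,1,1,1,1,1).

∂_2: C_2 → C_1 sends each 2-simplex [p,q,r] to [q,r] − [p,r] + [p,q]. For instance
  ∂[1,2,5] = [2,5] − [1,5] + [1,2],
  ∂[0,3,5] = [3,5] − [0,5] + [0,3].
The 18×12 boundary matrix has rank 12 and Smith normal form diag(1,1,1,1,1,1,1,1,1,1,1,2).

Now H_k = ker ∂_k / im ∂_{k+1}, so:

  H_0: rank C_0 − rank ∂_1 = 7 − 6 = 1, and the invariant factors of ∂_1 are all 1, so H_0 = Z.
  H_1: rank ker ∂_1 − rank ∂_2 = (18 − 6) − 12 = 0, and ∂_2 has invariant factor 2 > 1, so H_1 = Z/2Z.
  H_2: rank ker ∂_2 − rank ∂_3 = (12 − 12) − 0 = 0, and there is no ∂_3, so H_2 = 0.

As a check, the Euler characteristic is 7 − 18 + 12 = 1, which agrees with 1 − 0 + 0 = 1.
(K is a triangulation of the real projective plane RP^2.)

H_0 ≅ Z,  H_1 ≅ Z/2Z,  H_2 = 0.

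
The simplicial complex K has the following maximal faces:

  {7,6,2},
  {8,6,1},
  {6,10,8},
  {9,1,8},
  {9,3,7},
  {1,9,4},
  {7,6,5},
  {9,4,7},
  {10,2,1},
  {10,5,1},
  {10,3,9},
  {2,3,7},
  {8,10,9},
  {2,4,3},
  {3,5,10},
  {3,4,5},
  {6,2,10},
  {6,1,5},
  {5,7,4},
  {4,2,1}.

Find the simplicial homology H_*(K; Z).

H_0 ≅ Z,  H_1 ≅ Z ⊕ Z/2,  H_2 = 0.

K has 10 vertices, 30 edges, 20 triangles.
rank ∂_0 = 0, rank ∂_1 = 9 ⇒ b_0 = 10 − 0 − 9 = 1; all invariant factors of ∂_1 are 1 so no torsion. So H_0 = Z.
rank ∂_1 = 9, rank ∂_2 = 20 ⇒ b_1 = 30 − 9 − 20 = 1; ∂_2 has invariant factor(s) [2] giving torsion. So H_1 = Z ⊕ Z/2.
rank ∂_2 = 20, rank ∂_3 = 0 ⇒ b_2 = 20 − 20 − 0 = 0. So H_2 = 0.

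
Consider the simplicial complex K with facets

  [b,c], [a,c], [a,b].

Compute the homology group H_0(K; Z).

H_0 ≅ Z.

Fix the vertex order a < b < c and write every simplex with vertices in increasing order. Then dim K = 1 and the simplices of K are:

  0-simplices (3): a, b, c
  1-simplices (3): ab, ac, bc

so the chain groups are C_0 ≅ Z^3, C_1 ≅ Z^3.

∂_1: C_1 → C_0 maps an edge to its endpoints' difference, ∂[p,q] = q − p. For instance
  ∂bc = c − b.
As a 3×3 matrix over Z this has rank 2, with invariant factors (1,1).

From H_k ≅ ker(∂_k) / im(∂_{k+1}) we obtain:

  H_0: rank C_0 − rank ∂_1 = 3 − 2 = 1, and the invariant factors of ∂_1 are all 1, so H_0 ≅ Z.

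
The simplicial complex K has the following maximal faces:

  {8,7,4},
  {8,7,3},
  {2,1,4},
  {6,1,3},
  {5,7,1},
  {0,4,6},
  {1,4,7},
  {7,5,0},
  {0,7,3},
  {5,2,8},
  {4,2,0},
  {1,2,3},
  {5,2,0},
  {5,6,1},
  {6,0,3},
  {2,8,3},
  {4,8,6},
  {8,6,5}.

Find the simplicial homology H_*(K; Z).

We work with the vertex ordering 0 < 1 < 2 < 3 < 4 < 5 < 6 < 7 < 8. The simplices of K, each written with vertices in increasing order, are:

  0-simplices (9): [0], [1], [2], [3], [4], [5], [6], [7], [8]
  1-simplices (27): (27 of them)
  2-simplices (18): [0,2,4], [0,2,5], [0,3,6], [0,3,7], [0,4,6], [0,5,7], [1,2,3], [1,2,4], [1,3,6], [1,4,7], [1,5,6], [1,5,7], [2,3,8], [2,5,8], [3,7,8], [4,6,8], [4,7,8], [5,6,8]

so the chain groups are C_0 ≅ Z^9, C_1 ≅ Z^27, C_2 ≅ Z^18.

The boundary map ∂_1: C_1 → C_0 is given by ∂[p,q] = [q] − [p]. For instance
  ∂[7,8] = [8] − [7].
The 9×27 boundary matrix has rank 8 and Smith normal form diag(1,1,1,1,1,1,1,1).

The boundary map ∂_2: C_2 → C_1 acts by ∂[p,q,r] = [q,r] − [p,r] + [p,q]. For instance
  ∂[0,3,6] = [3,6] − [0,6] + [0,3],
  ∂[1,5,6] = [5,6] − [1,6] + [1,5].
This gives a 27×18 integer matrix of rank 17; reducing to Smith normal form yields diagonal entries (1,1,1,1,1,1,1,1,1,1,1,1,1,1,1,1,1).

From H_k ≅ ker(∂_k) / im(∂_{k+1}) we obtain:

  H_0: rank C_0 − rank ∂_1 = 9 − 8 = 1, and the invariant factors of ∂_1 are all 1, so H_0 = Z.
  H_1: rank ker ∂_1 − rank ∂_2 = (27 − 8) − 17 = 2, and the invariant factors of ∂_2 are all 1, so H_1 = Z^2.
  H_2: rank ker ∂_2 − rank ∂_3 = (18 − 17) − 0 = 1, and there is no ∂_3, so H_2 = Z.

As a check, the Euler characteristic is 9 − 27 + 18 = 0, which agrees with 1 − 2 + 1 = 0.

H_0 ≅ Z,  H_1 ≅ Z^2,  H_2 ≅ Z.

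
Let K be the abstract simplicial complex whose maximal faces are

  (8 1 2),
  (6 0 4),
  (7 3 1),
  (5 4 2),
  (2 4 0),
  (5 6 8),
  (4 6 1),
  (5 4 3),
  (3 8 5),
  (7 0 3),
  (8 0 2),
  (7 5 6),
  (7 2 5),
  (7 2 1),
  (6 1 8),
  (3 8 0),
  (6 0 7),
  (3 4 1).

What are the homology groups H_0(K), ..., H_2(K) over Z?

H_0 = Z,  H_1 = Z^2,  H_2 = Z.

We work with the vertex ordering 0 < 1 < 2 < 3 < 4 < 5 < 6 < 7 < 8. The simplices of K, each written with vertices in increasing order, are:

  0-simplices (9): [0], [1], [2], [3], [4], [5], [6], [7], [8]
  1-simplices (27): (27 of them)
  2-simplices (18): [0,2,4], [0,2,8], [0,3,7], [0,3,8], [0,4,6], [0,6,7], [1,2,7], [1,2,8], [1,3,4], [1,3,7], [1,4,6], [1,6,8], [2,4,5], [2,5,7], [3,4,5], [3,5,8], [5,6,7], [5,6,8]

Hence C_0 ≅ Z^9, C_1 ≅ Z^27, C_2 ≅ Z^18.

The boundary map ∂_1: C_1 → C_0 maps an edge to its endpoints' difference, ∂[p,q] = q − p. For instance
  ∂[1,6] = [6] − [1].
As a 9×27 matrix over Z this has rank 8, with invariant factors (1,1,1,1,1,1,1,1).

Boundary ∂_2: C_2 → C_1 acts by ∂[p,q,r] = [q,r] − [p,r] + [p,q]. For instance
  ∂[1,3,7] = [3,7] − [1,7] + [1,3],
  ∂[5,6,7] = [6,7] − [5,7] + [5,6].
The 27×18 boundary matrix has rank 17 and Smith normal form diag(1,1,1,1,1,1,1,1,1,1,1,1,1,1,1,1,1).

Computing H_k = (kernel of ∂_k) / (image of ∂_{k+1}):

  H_0: rank C_0 − rank ∂_1 = 9 − 8 = 1, and the invariant factors of ∂_1 are all 1, so H_0 ≅ Z.
  H_1: rank ker ∂_1 − rank ∂_2 = (27 − 8) − 17 = 2, and the invariant factors of ∂_2 are all 1, so H_1 ≅ Z^2.
  H_2: rank ker ∂_2 − rank ∂_3 = (18 − 17) − 0 = 1, and there is no ∂_3, so H_2 ≅ Z.

As a check, the Euler characteristic is 9 − 27 + 18 = 0, which agrees with 1 − 2 + 1 = 0.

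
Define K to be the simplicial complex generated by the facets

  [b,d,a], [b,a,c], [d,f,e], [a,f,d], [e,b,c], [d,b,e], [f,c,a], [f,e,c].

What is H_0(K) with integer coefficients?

We work with the vertex ordering a < b < c < d < e < f. The simplices of K, each written with vertices in increasing order, are:

  0-simplices (6): a, b, c, d, e, f
  1-simplices (12): ab, ac, ad, af, bc, bd, be, ce, cf, de, df, ef
  2-simplices (8): abc, abd, acf, adf, bce, bde, cef, def

giving chain groups C_0 ≅ Z^6, C_1 ≅ Z^12, C_2 ≅ Z^8.

Boundary ∂_1: C_1 → C_0 sends each edge [p,q] (with p < q) to q − p.
As a 6×12 matrix over Z this has rank 5, with invariant factors (1,1,1,1,1).

∂_2: C_2 → C_1 maps a triangle to the signed sum of its edges. For instance
  ∂abc = bc − ac + ab,
  ∂adf = df − af + ad.
The resulting 12×8 matrix has rank 7, and its Smith normal form has invariant factors (1,1,1,1,1,1,1).

Now H_k = ker ∂_k / im ∂_{k+1}, so:

  H_0: rank C_0 − rank ∂_1 = 6 − 5 = 1, and the invariant factors of ∂_1 are all 1, so H_0 = Z.

H_0 ≅ Z.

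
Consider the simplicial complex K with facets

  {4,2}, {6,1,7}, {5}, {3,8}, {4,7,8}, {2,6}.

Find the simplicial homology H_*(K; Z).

H_0 ≅ Z^2,  H_1 ≅ Z,  H_2 = 0.

We work with the vertex ordering 1 < 2 < 3 < 4 < 5 < 6 < 7 < 8. The simplices of K, each written with vertices in increasing order, are:

  0-simplices (8): [1], [2], [3], [4], [5], [6], [7], [8]
  1-simplices (9): [1,6], [1,7], [2,4], [2,6], [3,8], [4,7], [4,8], [6,7], [7,8]
  2-simplices (2): [1,6,7], [4,7,8]

Hence C_0 ≅ Z^8, C_1 ≅ Z^9, C_2 ≅ Z^2.

The boundary map ∂_1: C_1 → C_0 sends each edge [p,q] (with p < q) to q − p.
The 8×9 boundary matrix has rank 6 and Smith normal form diag(1,1,1,1,1,1).

∂_2: C_2 → C_1 maps a triangle to the signed sum of its edges. For instance
  ∂[1,6,7] = [6,7] − [1,7] + [1,6],
  ∂[4,7,8] = [7,8] − [4,8] + [4,7].
This gives a 9×2 integer matrix of rank 2; reducing to Smith normal form yields diagonal entries (1,1).

Reading off H_k = ker ∂_k / im ∂_{k+1}:

  H_0: rank C_0 − rank ∂_1 = 8 − 6 = 2, and the invariant factors of ∂_1 are all 1, so H_0 = Z^2.
  H_1: rank ker ∂_1 − rank ∂_2 = (9 − 6) − 2 = 1, and the invariant factors of ∂_2 are all 1, so H_1 = Z.
  H_2: rank ker ∂_2 − rank ∂_3 = (2 − 2) − 0 = 0, and there is no ∂_3, so H_2 = 0.

As a check, the Euler characteristic is 8 − 9 + 2 = 1, which agrees with 2 − 1 + 0 = 1.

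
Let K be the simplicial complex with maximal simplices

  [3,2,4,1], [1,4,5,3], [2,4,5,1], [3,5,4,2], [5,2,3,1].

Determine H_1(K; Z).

Fix the vertex order 1 < 2 < 3 < 4 < 5 and write every simplex with vertices in increasing order. Then dim K = 3 and the simplices of K are:

  0-simplices (5): [1], [2], [3], [4], [5]
  1-simplices (10): [1,2], [1,3], [1,4], [1,5], [2,3], [2,4], [2,5], [3,4], [3,5], [4,5]
  2-simplices (10): [1,2,3], [1,2,4], [1,2,5], [1,3,4], [1,3,5], [1,4,5], [2,3,4], [2,3,5], [2,4,5], [3,4,5]
  3-simplices (5): [1,2,3,4], [1,2,3,5], [1,2,4,5], [1,3,4,5], [2,3,4,5]

Hence C_0 ≅ Z^5, C_1 ≅ Z^10, C_2 ≅ Z^10, C_3 ≅ Z^5.

Boundary ∂_1: C_1 → C_0 sends each edge [p,q] (with p < q) to q − p.
This gives a 5×10 integer matrix of rank 4; reducing to Smith normal form yields diagonal entries (1,1,1,1).

The boundary map ∂_2: C_2 → C_1 maps a triangle to the signed sum of its edges. For instance
  ∂[1,2,3] = [2,3] − [1,3] + [1,2],
  ∂[2,3,5] = [3,5] − [2,5] + [2,3].
As a 10×10 matrix over Z this has rank 6, with invariant factors (1,1,1,1,1,1).

The boundary map ∂_3: C_3 → C_2 sends each 3-simplex σ to the alternating sum Σ_i (−1)^i (σ with its i-th vertex removed). For instance
  ∂[1,2,3,5] = [2,3,5] − [1,3,5] + [1,2,5] − [1,2,3],
  ∂[1,2,3,4] = [2,3,4] − [1,3,4] + [1,2,4] − [1,2,3].
The 10×5 boundary matrix has rank 4 and Smith normal form diag(1,1,1,1).

Computing H_k = (kernel of ∂_k) / (image of ∂_{k+1}):

  H_1: rank ker ∂_1 − rank ∂_2 = (10 − 4) − 6 = 0, and the invariant factors of ∂_2 are all 1, so H_1 = 0.

H_1 = 0.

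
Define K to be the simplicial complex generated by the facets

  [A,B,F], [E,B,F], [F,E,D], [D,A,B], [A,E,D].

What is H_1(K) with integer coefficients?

Fix the vertex order A < B < D < E < F and write every simplex with vertices in increasing order. Then dim K = 2 and the simplices of K are:

  0-simplices (5): A, B, D, E, F
  1-simplices (10): AB, AD, AE, AF, BD, BE, BF, DE, DF, EF
  2-simplices (5): ABD, ABF, ADE, BEF, DEF

giving chain groups C_0 ≅ Z^5, C_1 ≅ Z^10, C_2 ≅ Z^5.

∂_1: C_1 → C_0 maps an edge to its endpoints' difference, ∂[p,q] = q − p. For instance
  ∂DE = E − D.
The resulting 5×10 matrix has rank 4, and its Smith normal form has invariant factors (1,1,1,1).

∂_2: C_2 → C_1 acts by ∂[p,q,r] = [q,r] − [p,r] + [p,q]. For instance
  ∂ABF = BF − AF + AB,
  ∂BEF = EF − BF + BE.
The 10×5 boundary matrix has rank 5 and Smith normal form diag(1,1,1,1,1).

Now H_k = ker ∂_k / im ∂_{k+1}, so:

  H_1: rank ker ∂_1 − rank ∂_2 = (10 − 4) − 5 = 1, and the invariant factors of ∂_2 are all 1, so H_1 ≅ Z.

(K is a triangulation of the Möbius band.)

H_1 = Z.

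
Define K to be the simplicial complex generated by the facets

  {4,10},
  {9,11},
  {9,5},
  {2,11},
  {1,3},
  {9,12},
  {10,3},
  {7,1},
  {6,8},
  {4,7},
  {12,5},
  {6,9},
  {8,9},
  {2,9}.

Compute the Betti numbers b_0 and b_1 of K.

b_0 = 2, b_1 = 4.

Take the total order 1 < 2 < 3 < 4 < 5 < 6 < 7 < 8 < 9 < 10 < 11 < 12 on the vertex set. Then K (dimension 1) consists of the simplices:

  0-simplices (12): [1], [2], [3], [4], [5], [6], [7], [8], [9], [10], [11], [12]
  1-simplices (14): [1,3], [1,7], [2,9], [2,11], [3,10], [4,7], [4,10], [5,9], [5,12], [6,8], [6,9], [8,9], [9,11], [9,12]

Hence C_0 ≅ Z^12, C_1 ≅ Z^14.

The boundary map ∂_1: C_1 → C_0 is given by ∂[p,q] = [q] − [p].
The 12×14 boundary matrix has rank 10 and Smith normal form diag(1,1,1,1,1,1,1,1,1,1).

Reading off H_k = ker ∂_k / im ∂_{k+1}:

  H_0: rank C_0 − rank ∂_1 = 12 − 10 = 2, and the invariant factors of ∂_1 are all 1, so H_0 ≅ Z^2.
  H_1: rank ker ∂_1 − rank ∂_2 = (14 − 10) − 0 = 4, and there is no ∂_2, so H_1 ≅ Z^4.

Hence the Betti numbers are b_0 = 2, b_1 = 4.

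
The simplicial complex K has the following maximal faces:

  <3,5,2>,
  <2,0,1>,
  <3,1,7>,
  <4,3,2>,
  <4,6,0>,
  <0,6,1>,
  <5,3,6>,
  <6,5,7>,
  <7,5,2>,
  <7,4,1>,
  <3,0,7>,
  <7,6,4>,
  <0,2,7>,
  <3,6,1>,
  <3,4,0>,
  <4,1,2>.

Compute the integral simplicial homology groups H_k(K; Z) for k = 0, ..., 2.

Take the total order 0 < 1 < 2 < 3 < 4 < 5 < 6 < 7 on the vertex set. Then K (dimension 2) consists of the simplices:

  0-simplices (8): [0], [1], [2], [3], [4], [5], [6], [7]
  1-simplices (24): (24 of them)
  2-simplices (16): [0,1,2], [0,1,6], [0,2,7], [0,3,4], [0,3,7], [0,4,6], [1,2,4], [1,3,6], [1,3,7], [1,4,7], [2,3,4], [2,3,5], [2,5,7], [3,5,6], [4,6,7], [5,6,7]

so the chain groups are C_0 ≅ Z^8, C_1 ≅ Z^24, C_2 ≅ Z^16.

The boundary map ∂_1: C_1 → C_0 sends each edge [p,q] (with p < q) to q − p. For instance
  ∂[4,7] = [7] − [4].
As a 8×24 matrix over Z this has rank 7, with invariant factors (1,1,1,1,1,1,1).

Boundary ∂_2: C_2 → C_1 maps a triangle to the signed sum of its edges. For instance
  ∂[4,6,7] = [6,7] − [4,7] + [4,6],
  ∂[1,2,4] = [2,4] − [1,4] + [1,2].
The resulting 24×16 matrix has rank 15, and its Smith normal form has invariant factors (1,1,1,1,1,1,1,1,1,1,1,1,1,1,1).

From H_k ≅ ker(∂_k) / im(∂_{k+1}) we obtain:

  H_0: rank C_0 − rank ∂_1 = 8 − 7 = 1, and the invariant factors of ∂_1 are all 1, so H_0 ≅ Z.
  H_1: rank ker ∂_1 − rank ∂_2 = (24 − 7) − 15 = 2, and the invariant factors of ∂_2 are all 1, so H_1 ≅ Z^2.
  H_2: rank ker ∂_2 − rank ∂_3 = (16 − 15) − 0 = 1, and there is no ∂_3, so H_2 ≅ Z.

H_0 ≅ Z,  H_1 ≅ Z^2,  H_2 ≅ Z.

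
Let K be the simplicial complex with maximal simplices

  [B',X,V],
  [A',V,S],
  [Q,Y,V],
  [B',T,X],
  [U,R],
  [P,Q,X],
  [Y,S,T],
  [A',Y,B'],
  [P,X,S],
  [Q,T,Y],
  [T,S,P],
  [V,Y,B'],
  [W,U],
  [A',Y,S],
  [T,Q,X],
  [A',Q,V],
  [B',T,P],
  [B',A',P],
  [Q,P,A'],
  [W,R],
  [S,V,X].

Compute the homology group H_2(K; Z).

Take the total order P < Q < R < S < T < U < V < W < X < Y < A' < B' on the vertex set. Then K (dimension 2) consists of the simplices:

  0-simplices (12): [P], [Q], [R], [S], [T], [U], [V], [W], [X], [Y], [A'], [B']
  1-simplices (30): (30 of them)
  2-simplices (18): (18 of them)

giving chain groups C_0 ≅ Z^12, C_1 ≅ Z^30, C_2 ≅ Z^18.

∂_1: C_1 → C_0 maps an edge to its endpoints' difference, ∂[p,q] = q − p. For instance
  ∂[S,A'] = [A'] − [S].
The resulting 12×30 matrix has rank 10, and its Smith normal form has invariant factors (1,1,1,1,1,1,1,1,1,1).

The boundary map ∂_2: C_2 → C_1 sends each 2-simplex [p,q,r] to [q,r] − [p,r] + [p,q]. For instance
  ∂[Q,V,A'] = [V,A'] − [Q,A'] + [Q,V],
  ∂[Q,V,Y] = [V,Y] − [Q,Y] + [Q,V].
The 30×18 boundary matrix has rank 18 and Smith normal form diag(1,1,1,1,1,1,1,1,1,1,1,1,1,1,1,1,1,2).

From H_k ≅ ker(∂_k) / im(∂_{k+1}) we obtain:

  H_2: rank ker ∂_2 − rank ∂_3 = (18 − 18) − 0 = 0, and there is no ∂_3, so H_2 = 0.

H_2 = 0.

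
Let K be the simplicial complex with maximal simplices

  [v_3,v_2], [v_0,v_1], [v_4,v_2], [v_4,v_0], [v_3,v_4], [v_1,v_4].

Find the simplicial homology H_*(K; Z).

Take the total order v_0 < v_1 < v_2 < v_3 < v_4 on the vertex set. Then K (dimension 1) consists of the simplices:

  0-simplices (5): [v_0], [v_1], [v_2], [v_3], [v_4]
  1-simplices (6): [v_0,v_1], [v_0,v_4], [v_1,v_4], [v_2,v_3], [v_2,v_4], [v_3,v_4]

giving chain groups C_0 ≅ Z^5, C_1 ≅ Z^6.

The boundary map ∂_1: C_1 → C_0 is given by ∂[p,q] = [q] − [p]. For instance
  ∂[v_0,v_1] = [v_1] − [v_0].
The 5×6 boundary matrix has rank 4 and Smith normal form diag(1,1,1,1).

Now H_k = ker ∂_k / im ∂_{k+1}, so:

  H_0: rank C_0 − rank ∂_1 = 5 − 4 = 1, and the invariant factors of ∂_1 are all 1, so H_0 = Z.
  H_1: rank ker ∂_1 − rank ∂_2 = (6 − 4) − 0 = 2, and there is no ∂_2, so H_1 = Z^2.

(K is a triangulation of a wedge of 2 circles.)

H_0 ≅ Z,  H_1 ≅ Z^2.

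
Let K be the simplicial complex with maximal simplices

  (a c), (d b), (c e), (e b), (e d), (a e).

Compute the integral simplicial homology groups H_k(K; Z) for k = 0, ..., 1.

H_0 ≅ Z,  H_1 ≅ Z^2.

Take the total order a < b < c < d < e on the vertex set. Then K (dimension 1) consists of the simplices:

  0-simplices (5): a, b, c, d, e
  1-simplices (6): ac, ae, bd, be, ce, de

Hence C_0 ≅ Z^5, C_1 ≅ Z^6.

∂_1: C_1 → C_0 is given by ∂[p,q] = [q] − [p]. For instance
  ∂ae = e − a.
The resulting 5×6 matrix has rank 4, and its Smith normal form has invariant factors (1,1,1,1).

Reading off H_k = ker ∂_k / im ∂_{k+1}:

  H_0: rank C_0 − rank ∂_1 = 5 − 4 = 1, and the invariant factors of ∂_1 are all 1, so H_0 ≅ Z.
  H_1: rank ker ∂_1 − rank ∂_2 = (6 − 4) − 0 = 2, and there is no ∂_2, so H_1 ≅ Z^2.

As a check, the Euler characteristic is 5 − 6 = -1, which agrees with 1 − 2 = -1.
(K is a triangulation of a wedge of 2 circles.)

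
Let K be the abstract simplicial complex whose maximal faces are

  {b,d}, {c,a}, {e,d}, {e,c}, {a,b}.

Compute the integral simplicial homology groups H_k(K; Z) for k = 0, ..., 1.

K has 5 vertices, 5 edges.
rank ∂_0 = 0, rank ∂_1 = 4 ⇒ b_0 = 5 − 0 − 4 = 1; all invariant factors of ∂_1 are 1 so no torsion. So H_0 = Z.
rank ∂_1 = 4, rank ∂_2 = 0 ⇒ b_1 = 5 − 4 − 0 = 1. So H_1 = Z.

H_0 ≅ Z,  H_1 ≅ Z.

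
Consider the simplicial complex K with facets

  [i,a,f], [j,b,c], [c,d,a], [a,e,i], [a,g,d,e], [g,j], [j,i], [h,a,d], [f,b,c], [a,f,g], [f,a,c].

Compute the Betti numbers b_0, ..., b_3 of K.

b_0 = 1, b_1 = 2, b_2 = 0, b_3 = 0.

We work with the vertex ordering a < b < c < d < e < f < g < h < i < j. The simplices of K, each written with vertices in increasing order, are:

  0-simplices (10): a, b, c, d, e, f, g, h, i, j
  1-simplices (22): ac, ad, ae, af, ag, ah, ai, bc, bf, bj, cd, cf, cj, de, dg, dh, eg, ei, fg, fi, gj, ij
  2-simplices (12): acd, acf, ade, adg, adh, aeg, aei, afg, afi, bcf, bcj, deg
  3-simplices (1): adeg

giving chain groups C_0 ≅ Z^10, C_1 ≅ Z^22, C_2 ≅ Z^12, C_3 ≅ Z^1.

Boundary ∂_1: C_1 → C_0 sends each edge [p,q] (with p < q) to q − p.
The 10×22 boundary matrix has rank 9 and Smith normal form diag(1,1,1,1,1,1,1,1,1).

∂_2: C_2 → C_1 acts by ∂[p,q,r] = [q,r] − [p,r] + [p,q]. For instance
  ∂bcf = cf − bf + bc,
  ∂afi = fi − ai + af.
The 22×12 boundary matrix has rank 11 and Smith normal form diag(1,1,1,1,1,1,1,1,1,1,1).

∂_3: C_3 → C_2 sends each 3-simplex σ to the alternating sum Σ_i (−1)^i (σ with its i-th vertex removed). For instance
  ∂adeg = deg − aeg + adg − ade.
The 12×1 boundary matrix has rank 1 and Smith normal form diag(1).

Computing H_k = (kernel of ∂_k) / (image of ∂_{k+1}):

  H_0: rank C_0 − rank ∂_1 = 10 − 9 = 1, and the invariant factors of ∂_1 are all 1, so H_0 = Z.
  H_1: rank ker ∂_1 − rank ∂_2 = (22 − 9) − 11 = 2, and the invariant factors of ∂_2 are all 1, so H_1 = Z^2.
  H_2: rank ker ∂_2 − rank ∂_3 = (12 − 11) − 1 = 0, and the invariant factors of ∂_3 are all 1, so H_2 = 0.
  H_3: rank ker ∂_3 − rank ∂_4 = (1 − 1) − 0 = 0, and there is no ∂_4, so H_3 = 0.

As a check, the Euler characteristic is 10 − 22 + 12 − 1 = -1, which agrees with 1 − 2 + 0 − 0 = -1.

Hence the Betti numbers are b_0 = 1, b_1 = 2, b_2 = 0, b_3 = 0.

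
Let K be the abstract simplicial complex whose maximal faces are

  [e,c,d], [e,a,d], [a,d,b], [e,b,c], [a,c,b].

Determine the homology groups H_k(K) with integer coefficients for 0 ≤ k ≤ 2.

H_0 = Z,  H_1 = Z,  H_2 = 0.

Take the total order a < b < c < d < e on the vertex set. Then K (dimension 2) consists of the simplices:

  0-simplices (5): a, b, c, d, e
  1-simplices (10): ab, ac, ad, ae, bc, bd, be, cd, ce, de
  2-simplices (5): abc, abd, ade, bce, cde

so the chain groups are C_0 ≅ Z^5, C_1 ≅ Z^10, C_2 ≅ Z^5.

Boundary ∂_1: C_1 → C_0 is given by ∂[p,q] = [q] − [p]. For instance
  ∂be = e − b.
As a 5×10 matrix over Z this has rank 4, with invariant factors (1,1,1,1).

The boundary map ∂_2: C_2 → C_1 maps a triangle to the signed sum of its edges. For instance
  ∂ade = de − ae + ad,
  ∂abc = bc − ac + ab.
As a 10×5 matrix over Z this has rank 5, with invariant factors (1,1,1,1,1).

Reading off H_k = ker ∂_k / im ∂_{k+1}:

  H_0: rank C_0 − rank ∂_1 = 5 − 4 = 1, and the invariant factors of ∂_1 are all 1, so H_0 = Z.
  H_1: rank ker ∂_1 − rank ∂_2 = (10 − 4) − 5 = 1, and the invariant factors of ∂_2 are all 1, so H_1 = Z.
  H_2: rank ker ∂_2 − rank ∂_3 = (5 − 5) − 0 = 0, and there is no ∂_3, so H_2 = 0.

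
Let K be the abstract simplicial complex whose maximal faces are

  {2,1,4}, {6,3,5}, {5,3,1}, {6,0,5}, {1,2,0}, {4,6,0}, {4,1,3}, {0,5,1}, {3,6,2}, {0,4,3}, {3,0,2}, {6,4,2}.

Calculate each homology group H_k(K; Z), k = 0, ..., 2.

H_0 = Z,  H_1 = Z/2,  H_2 = 0.

We work with the vertex ordering 0 < 1 < 2 < 3 < 4 < 5 < 6. The simplices of K, each written with vertices in increasing order, are:

  0-simplices (7): [0], [1], [2], [3], [4], [5], [6]
  1-simplices (18): [0,1], [0,2], [0,3], [0,4], [0,5], [0,6], [1,2], [1,3], [1,4], [1,5], [2,3], [2,4], [2,6], [3,4], [3,5], [3,6], [4,6], [5,6]
  2-simplices (12): [0,1,2], [0,1,5], [0,2,3], [0,3,4], [0,4,6], [0,5,6], [1,2,4], [1,3,4], [1,3,5], [2,3,6], [2,4,6], [3,5,6]

giving chain groups C_0 ≅ Z^7, C_1 ≅ Z^18, C_2 ≅ Z^12.

∂_1: C_1 → C_0 maps an edge to its endpoints' difference, ∂[p,q] = q − p. For instance
  ∂[0,4] = [4] − [0].
The resulting 7×18 matrix has rank 6, and its Smith normal form has invariant factors (1,1,1,1,1,1).

Boundary ∂_2: C_2 → C_1 maps a triangle to the signed sum of its edges. For instance
  ∂[1,2,4] = [2,4] − [1,4] + [1,2],
  ∂[0,2,3] = [2,3] − [0,3] + [0,2].
As a 18×12 matrix over Z this has rank 12, with invariant factors (1,1,1,1,1,1,1,1,1,1,1,2).

Reading off H_k = ker ∂_k / im ∂_{k+1}:

  H_0: rank C_0 − rank ∂_1 = 7 − 6 = 1, and the invariant factors of ∂_1 are all 1, so H_0 ≅ Z.
  H_1: rank ker ∂_1 − rank ∂_2 = (18 − 6) − 12 = 0, and ∂_2 has invariant factor 2 > 1, so H_1 ≅ Z/2.
  H_2: rank ker ∂_2 − rank ∂_3 = (12 − 12) − 0 = 0, and there is no ∂_3, so H_2 ≅ 0.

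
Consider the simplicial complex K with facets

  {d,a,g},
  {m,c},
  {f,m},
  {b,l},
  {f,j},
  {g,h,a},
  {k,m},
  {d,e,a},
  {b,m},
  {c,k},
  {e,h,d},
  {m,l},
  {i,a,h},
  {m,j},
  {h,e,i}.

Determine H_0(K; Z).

H_0 ≅ Z^2.

We work with the vertex ordering a < b < c < d < e < f < g < h < i < j < k < l < m. The simplices of K, each written with vertices in increasing order, are:

  0-simplices (13): a, b, c, d, e, f, g, h, i, j, k, l, m
  1-simplices (21): ad, ae, ag, ah, ai, bl, bm, ck, cm, de, dg, dh, eh, ei, fj, fm, gh, hi, jm, km, lm
  2-simplices (6): ade, adg, agh, ahi, deh, ehi

so the chain groups are C_0 ≅ Z^13, C_1 ≅ Z^21, C_2 ≅ Z^6.

Boundary ∂_1: C_1 → C_0 is given by ∂[p,q] = [q] − [p]. For instance
  ∂ck = k − c.
The resulting 13×21 matrix has rank 11, and its Smith normal form has invariant factors (1,1,1,1,1,1,1,1,1,1,1).

The boundary map ∂_2: C_2 → C_1 sends each 2-simplex [p,q,r] to [q,r] − [p,r] + [p,q]. For instance
  ∂ade = de − ae + ad,
  ∂deh = eh − dh + de.
The 21×6 boundary matrix has rank 6 and Smith normal form diag(1,1,1,1,1,1).

Reading off H_k = ker ∂_k / im ∂_{k+1}:

  H_0: rank C_0 − rank ∂_1 = 13 − 11 = 2, and the invariant factors of ∂_1 are all 1, so H_0 ≅ Z^2.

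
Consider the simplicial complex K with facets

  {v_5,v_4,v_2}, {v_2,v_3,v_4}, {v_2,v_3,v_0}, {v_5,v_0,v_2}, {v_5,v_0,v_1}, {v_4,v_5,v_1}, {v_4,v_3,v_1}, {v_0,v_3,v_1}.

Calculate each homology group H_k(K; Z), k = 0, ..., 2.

H_0 = Z,  H_1 = 0,  H_2 = Z.

We work with the vertex ordering v_0 < v_1 < v_2 < v_3 < v_4 < v_5. The simplices of K, each written with vertices in increasing order, are:

  0-simplices (6): [v_0], [v_1], [v_2], [v_3], [v_4], [v_5]
  1-simplices (12): [v_0,v_1], [v_0,v_2], [v_0,v_3], [v_0,v_5], [v_1,v_3], [v_1,v_4], [v_1,v_5], [v_2,v_3], [v_2,v_4], [v_2,v_5], [v_3,v_4], [v_4,v_5]
  2-simplices (8): [v_0,v_1,v_3], [v_0,v_1,v_5], [v_0,v_2,v_3], [v_0,v_2,v_5], [v_1,v_3,v_4], [v_1,v_4,v_5], [v_2,v_3,v_4], [v_2,v_4,v_5]

giving chain groups C_0 ≅ Z^6, C_1 ≅ Z^12, C_2 ≅ Z^8.

∂_1: C_1 → C_0 sends each edge [p,q] (with p < q) to q − p. For instance
  ∂[v_0,v_5] = [v_5] − [v_0].
The resulting 6×12 matrix has rank 5, and its Smith normal form has invariant factors (1,1,1,1,1).

The boundary map ∂_2: C_2 → C_1 sends each 2-simplex [p,q,r] to [q,r] − [p,r] + [p,q]. For instance
  ∂[v_0,v_1,v_3] = [v_1,v_3] − [v_0,v_3] + [v_0,v_1],
  ∂[v_2,v_4,v_5] = [v_4,v_5] − [v_2,v_5] + [v_2,v_4].
The 12×8 boundary matrix has rank 7 and Smith normal form diag(1,1,1,1,1,1,1).

Reading off H_k = ker ∂_k / im ∂_{k+1}:

  H_0: rank C_0 − rank ∂_1 = 6 − 5 = 1, and the invariant factors of ∂_1 are all 1, so H_0 ≅ Z.
  H_1: rank ker ∂_1 − rank ∂_2 = (12 − 5) − 7 = 0, and the invariant factors of ∂_2 are all 1, so H_1 ≅ 0.
  H_2: rank ker ∂_2 − rank ∂_3 = (8 − 7) − 0 = 1, and there is no ∂_3, so H_2 ≅ Z.

As a check, the Euler characteristic is 6 − 12 + 8 = 2, which agrees with 1 − 0 + 1 = 2.
(K is a triangulation of the 2-sphere S^2.)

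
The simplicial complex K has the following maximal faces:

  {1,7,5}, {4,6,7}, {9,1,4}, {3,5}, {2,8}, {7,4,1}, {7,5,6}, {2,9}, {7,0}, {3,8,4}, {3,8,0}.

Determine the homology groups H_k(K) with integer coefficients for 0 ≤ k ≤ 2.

H_0 ≅ Z,  H_1 ≅ Z^3,  H_2 = 0.

Take the total order 0 < 1 < 2 < 3 < 4 < 5 < 6 < 7 < 8 < 9 on the vertex set. Then K (dimension 2) consists of the simplices:

  0-simplices (10): [0], [1], [2], [3], [4], [5], [6], [7], [8], [9]
  1-simplices (19): [0,3], [0,7], [0,8], [1,4], [1,5], [1,7], [1,9], [2,8], [2,9], [3,4], [3,5], [3,8], [4,6], [4,7], [4,8], [4,9], [5,6], [5,7], [6,7]
  2-simplices (7): [0,3,8], [1,4,7], [1,4,9], [1,5,7], [3,4,8], [4,6,7], [5,6,7]

giving chain groups C_0 ≅ Z^10, C_1 ≅ Z^19, C_2 ≅ Z^7.

The boundary map ∂_1: C_1 → C_0 maps an edge to its endpoints' difference, ∂[p,q] = q − p.
The 10×19 boundary matrix has rank 9 and Smith normal form diag(1,1,1,1,1,1,1,1,1).

The boundary map ∂_2: C_2 → C_1 sends each 2-simplex [p,q,r] to [q,r] − [p,r] + [p,q]. For instance
  ∂[1,4,7] = [4,7] − [1,7] + [1,4],
  ∂[4,6,7] = [6,7] − [4,7] + [4,6].
The resulting 19×7 matrix has rank 7, and its Smith normal form has invariant factors (1,1,1,1,1,1,1).

Computing H_k = (kernel of ∂_k) / (image of ∂_{k+1}):

  H_0: rank C_0 − rank ∂_1 = 10 − 9 = 1, and the invariant factors of ∂_1 are all 1, so H_0 ≅ Z.
  H_1: rank ker ∂_1 − rank ∂_2 = (19 − 9) − 7 = 3, and the invariant factors of ∂_2 are all 1, so H_1 ≅ Z^3.
  H_2: rank ker ∂_2 − rank ∂_3 = (7 − 7) − 0 = 0, and there is no ∂_3, so H_2 ≅ 0.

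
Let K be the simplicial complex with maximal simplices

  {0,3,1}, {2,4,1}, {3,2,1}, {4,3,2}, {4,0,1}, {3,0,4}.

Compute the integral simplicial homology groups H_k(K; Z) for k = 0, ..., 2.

H_0 = Z,  H_1 = 0,  H_2 = Z.

Order the vertices as 0 < 1 < 2 < 3 < 4. Listing each simplex with vertices in this order, K has dimension 2 with simplices:

  0-simplices (5): [0], [1], [2], [3], [4]
  1-simplices (9): [0,1], [0,3], [0,4], [1,2], [1,3], [1,4], [2,3], [2,4], [3,4]
  2-simplices (6): [0,1,3], [0,1,4], [0,3,4], [1,2,3], [1,2,4], [2,3,4]

giving chain groups C_0 ≅ Z^5, C_1 ≅ Z^9, C_2 ≅ Z^6.

Boundary ∂_1: C_1 → C_0 sends each edge [p,q] (with p < q) to q − p.
This gives a 5×9 integer matrix of rank 4; reducing to Smith normal form yields diagonal entries (1,1,1,1).

Boundary ∂_2: C_2 → C_1 maps a triangle to the signed sum of its edges. For instance
  ∂[1,2,3] = [2,3] − [1,3] + [1,2],
  ∂[1,2,4] = [2,4] − [1,4] + [1,2].
This gives a 9×6 integer matrix of rank 5; reducing to Smith normal form yields diagonal entries (1,1,1,1,1).

Now H_k = ker ∂_k / im ∂_{k+1}, so:

  H_0: rank C_0 − rank ∂_1 = 5 − 4 = 1, and the invariant factors of ∂_1 are all 1, so H_0 ≅ Z.
  H_1: rank ker ∂_1 − rank ∂_2 = (9 − 4) − 5 = 0, and the invariant factors of ∂_2 are all 1, so H_1 ≅ 0.
  H_2: rank ker ∂_2 − rank ∂_3 = (6 − 5) − 0 = 1, and there is no ∂_3, so H_2 ≅ Z.

(K is a triangulation of the 2-sphere S^2.)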